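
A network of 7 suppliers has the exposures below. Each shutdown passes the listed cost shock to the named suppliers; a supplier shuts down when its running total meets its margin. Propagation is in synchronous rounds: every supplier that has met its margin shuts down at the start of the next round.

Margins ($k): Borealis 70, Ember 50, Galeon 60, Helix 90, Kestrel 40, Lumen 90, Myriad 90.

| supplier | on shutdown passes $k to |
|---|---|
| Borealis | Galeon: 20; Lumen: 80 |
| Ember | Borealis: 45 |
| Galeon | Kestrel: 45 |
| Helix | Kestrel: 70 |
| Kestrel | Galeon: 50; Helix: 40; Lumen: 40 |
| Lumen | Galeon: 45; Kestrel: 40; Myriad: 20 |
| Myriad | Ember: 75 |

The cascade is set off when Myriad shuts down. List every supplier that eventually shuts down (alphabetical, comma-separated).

Ember, Myriad

Round 1 — Myriad shuts down (initial).
  Ember: +75 → 75 ≥ 50
Round 2 — Ember shuts down.
  Borealis: +45 → 45 < 70
No further shutdowns.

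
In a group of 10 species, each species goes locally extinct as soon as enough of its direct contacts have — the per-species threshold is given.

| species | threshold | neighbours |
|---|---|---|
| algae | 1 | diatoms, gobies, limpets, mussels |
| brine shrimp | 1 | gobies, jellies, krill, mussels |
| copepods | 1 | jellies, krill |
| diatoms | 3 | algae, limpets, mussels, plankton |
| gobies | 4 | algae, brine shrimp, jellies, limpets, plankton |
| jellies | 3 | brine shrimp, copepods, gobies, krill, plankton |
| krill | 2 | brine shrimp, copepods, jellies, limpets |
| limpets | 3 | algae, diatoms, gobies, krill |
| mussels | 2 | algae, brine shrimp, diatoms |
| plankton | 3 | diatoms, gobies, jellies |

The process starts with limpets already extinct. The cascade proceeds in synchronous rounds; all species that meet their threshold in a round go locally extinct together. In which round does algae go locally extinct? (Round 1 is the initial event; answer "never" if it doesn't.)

Round 1 — limpets goes locally extinct (initial).
Round 2 — checking thresholds:
  algae: 1 of 4 neighbours ≥ 1, goes locally extinct.
  diatoms: 1 of 4 neighbours < 3, below threshold.
  gobies: 1 of 5 neighbours < 4, below threshold.
  krill: 1 of 4 neighbours < 2, below threshold.
Round 3 — no new extinctions; cascade stops.

2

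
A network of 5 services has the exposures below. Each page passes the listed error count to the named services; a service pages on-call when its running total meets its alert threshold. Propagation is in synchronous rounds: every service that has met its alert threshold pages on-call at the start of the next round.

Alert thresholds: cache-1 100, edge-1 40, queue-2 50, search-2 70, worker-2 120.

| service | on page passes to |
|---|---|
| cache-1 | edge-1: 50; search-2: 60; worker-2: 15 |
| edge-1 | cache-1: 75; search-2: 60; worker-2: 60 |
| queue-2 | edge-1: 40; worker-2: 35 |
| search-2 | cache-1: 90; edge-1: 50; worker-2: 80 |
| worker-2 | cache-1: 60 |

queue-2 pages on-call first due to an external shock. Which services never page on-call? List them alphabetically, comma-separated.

cache-1, search-2, worker-2

Round 1 — queue-2 pages on-call (initial).
  edge-1: +40 → 40 ≥ 40
  worker-2: +35 → 35 < 120
Round 2 — edge-1 pages on-call.
  cache-1: +75 → 75 < 100
  search-2: +60 → 60 < 70
  worker-2: +60 → 95 < 120
No further pages.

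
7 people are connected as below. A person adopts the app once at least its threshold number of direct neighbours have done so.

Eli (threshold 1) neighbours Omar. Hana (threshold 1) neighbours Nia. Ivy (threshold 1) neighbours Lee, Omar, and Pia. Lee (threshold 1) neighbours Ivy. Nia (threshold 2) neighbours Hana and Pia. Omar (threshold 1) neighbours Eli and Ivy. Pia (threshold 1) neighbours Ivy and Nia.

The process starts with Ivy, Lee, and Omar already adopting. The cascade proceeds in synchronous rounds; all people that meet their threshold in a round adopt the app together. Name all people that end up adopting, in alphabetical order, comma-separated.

Round 1 — Ivy, Lee, Omar adopt the app (initial).
Round 2 — checking thresholds:
  Eli: 1 of 1 neighbours ≥ 1, adopts the app.
  Pia: 1 of 2 neighbours ≥ 1, adopts the app.
Round 3 — no new adoptions; cascade stops.

Eli, Ivy, Lee, Omar, Pia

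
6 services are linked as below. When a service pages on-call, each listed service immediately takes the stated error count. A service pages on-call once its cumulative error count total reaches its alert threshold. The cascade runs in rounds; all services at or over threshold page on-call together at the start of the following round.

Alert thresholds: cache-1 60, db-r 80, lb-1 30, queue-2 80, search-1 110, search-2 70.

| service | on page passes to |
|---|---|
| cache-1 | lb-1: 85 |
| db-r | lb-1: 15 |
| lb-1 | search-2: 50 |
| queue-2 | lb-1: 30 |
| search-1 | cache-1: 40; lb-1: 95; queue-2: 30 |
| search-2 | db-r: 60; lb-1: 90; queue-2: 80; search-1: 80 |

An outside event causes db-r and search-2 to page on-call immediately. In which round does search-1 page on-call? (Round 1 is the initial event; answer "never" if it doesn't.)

never

Round 1 — db-r, search-2 page on-call (initial).
  lb-1: +15+90 → 105 ≥ 30
  queue-2: +80 → 80 ≥ 80
  search-1: +80 → 80 < 110
Round 2 — lb-1, queue-2 page on-call.
No further pages.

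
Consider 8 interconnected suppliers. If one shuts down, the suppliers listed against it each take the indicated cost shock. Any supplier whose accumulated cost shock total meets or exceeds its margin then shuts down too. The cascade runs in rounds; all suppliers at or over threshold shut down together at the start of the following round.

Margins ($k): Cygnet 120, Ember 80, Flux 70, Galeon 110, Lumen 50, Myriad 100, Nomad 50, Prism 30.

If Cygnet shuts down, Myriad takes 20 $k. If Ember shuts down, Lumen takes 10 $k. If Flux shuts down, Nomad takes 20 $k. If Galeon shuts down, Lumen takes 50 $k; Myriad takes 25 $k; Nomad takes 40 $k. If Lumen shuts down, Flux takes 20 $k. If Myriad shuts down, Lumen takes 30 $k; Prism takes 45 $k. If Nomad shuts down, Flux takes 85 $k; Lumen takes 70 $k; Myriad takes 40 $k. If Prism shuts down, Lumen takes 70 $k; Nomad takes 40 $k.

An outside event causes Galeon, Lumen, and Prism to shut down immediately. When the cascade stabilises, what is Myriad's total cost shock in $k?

Round 1 — Galeon, Lumen, Prism shut down (initial).
  Flux: +20 → 20 < 70
  Myriad: +25 → 25 < 100
  Nomad: +40+40 → 80 ≥ 50
Round 2 — Nomad shuts down.
  Flux: +85 → 105 ≥ 70
  Myriad: +40 → 65 < 100
Round 3 — Flux shuts down.
No further shutdowns.

65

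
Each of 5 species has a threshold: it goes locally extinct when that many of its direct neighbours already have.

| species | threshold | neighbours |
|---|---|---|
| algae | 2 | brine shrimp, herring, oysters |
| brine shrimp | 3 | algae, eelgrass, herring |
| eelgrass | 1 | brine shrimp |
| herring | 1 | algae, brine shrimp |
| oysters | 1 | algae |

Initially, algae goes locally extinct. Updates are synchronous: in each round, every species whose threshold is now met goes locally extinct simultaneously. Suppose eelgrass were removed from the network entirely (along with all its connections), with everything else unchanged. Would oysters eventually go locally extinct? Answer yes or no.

yes

With eelgrass removed:
Round 1 — algae goes locally extinct (initial).
Round 2 — checking thresholds:
  brine shrimp: 1 of 2 neighbours < 3, below threshold.
  herring: 1 of 2 neighbours ≥ 1, goes locally extinct.
  oysters: 1 of 1 neighbours ≥ 1, goes locally extinct.
Round 3 — no new extinctions; cascade stops.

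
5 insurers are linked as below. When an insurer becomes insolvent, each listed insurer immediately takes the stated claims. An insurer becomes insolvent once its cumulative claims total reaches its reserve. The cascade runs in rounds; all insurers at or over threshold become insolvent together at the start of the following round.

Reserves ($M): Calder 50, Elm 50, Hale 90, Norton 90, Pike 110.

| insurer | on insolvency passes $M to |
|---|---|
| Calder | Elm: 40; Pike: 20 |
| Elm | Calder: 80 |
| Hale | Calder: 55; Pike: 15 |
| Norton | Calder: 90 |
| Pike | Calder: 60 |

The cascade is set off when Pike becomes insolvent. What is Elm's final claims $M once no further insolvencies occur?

Round 1 — Pike becomes insolvent (initial).
  Calder: +60 → 60 ≥ 50
Round 2 — Calder becomes insolvent.
  Elm: +40 → 40 < 50
No further insolvencies.

40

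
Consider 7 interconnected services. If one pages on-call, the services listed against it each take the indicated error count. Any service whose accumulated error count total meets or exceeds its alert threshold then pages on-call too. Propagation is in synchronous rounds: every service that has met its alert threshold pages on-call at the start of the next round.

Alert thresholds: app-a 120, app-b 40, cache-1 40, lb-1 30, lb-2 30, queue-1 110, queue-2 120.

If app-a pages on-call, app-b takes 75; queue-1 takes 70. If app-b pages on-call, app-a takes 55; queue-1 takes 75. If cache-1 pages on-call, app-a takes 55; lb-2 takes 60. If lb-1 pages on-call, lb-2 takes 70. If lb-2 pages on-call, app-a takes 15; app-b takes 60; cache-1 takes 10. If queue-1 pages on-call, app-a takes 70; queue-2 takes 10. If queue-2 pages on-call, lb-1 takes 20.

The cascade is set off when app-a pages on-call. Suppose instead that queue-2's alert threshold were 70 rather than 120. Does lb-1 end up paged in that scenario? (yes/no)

With queue-2's alert threshold at 70:
Round 1 — app-a pages on-call (initial).
  app-b: +75 → 75 ≥ 40
  queue-1: +70 → 70 < 110
Round 2 — app-b pages on-call.
  queue-1: +75 → 145 ≥ 110
Round 3 — queue-1 pages on-call.
  queue-2: +10 → 10 < 70
No further pages.

no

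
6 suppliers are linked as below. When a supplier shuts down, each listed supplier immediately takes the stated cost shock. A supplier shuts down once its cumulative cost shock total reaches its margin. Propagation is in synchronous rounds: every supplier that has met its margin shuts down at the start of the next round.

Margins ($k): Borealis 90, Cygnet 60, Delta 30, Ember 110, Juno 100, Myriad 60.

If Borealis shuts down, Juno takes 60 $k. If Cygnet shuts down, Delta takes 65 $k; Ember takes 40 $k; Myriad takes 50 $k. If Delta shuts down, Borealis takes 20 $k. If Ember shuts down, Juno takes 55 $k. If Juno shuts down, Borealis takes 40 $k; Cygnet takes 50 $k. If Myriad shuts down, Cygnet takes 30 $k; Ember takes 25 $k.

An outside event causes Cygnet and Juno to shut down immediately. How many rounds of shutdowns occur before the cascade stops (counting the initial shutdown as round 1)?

2

Round 1 — Cygnet, Juno shut down (initial).
  Borealis: +40 → 40 < 90
  Delta: +65 → 65 ≥ 30
  Ember: +40 → 40 < 110
  Myriad: +50 → 50 < 60
Round 2 — Delta shuts down.
  Borealis: +20 → 60 < 90
No further shutdowns.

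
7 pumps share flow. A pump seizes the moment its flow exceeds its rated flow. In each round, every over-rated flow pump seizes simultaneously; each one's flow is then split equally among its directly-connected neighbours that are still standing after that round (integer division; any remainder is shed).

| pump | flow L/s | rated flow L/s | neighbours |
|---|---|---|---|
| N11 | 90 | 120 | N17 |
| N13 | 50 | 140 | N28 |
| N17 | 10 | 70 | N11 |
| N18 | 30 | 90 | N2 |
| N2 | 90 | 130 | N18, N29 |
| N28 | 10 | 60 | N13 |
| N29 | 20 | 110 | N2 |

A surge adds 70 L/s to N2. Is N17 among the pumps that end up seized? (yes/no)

Round 1 — N2 at 160 > 130. N2 seizes.
  N2 sheds 160 L/s to N18, N29: 80 each.
    N18: 30+80 = 110 > 90
    N29: 20+80 = 100 ≤ 110
Round 2 — N18 seizes.
  N18 sheds 110 L/s: no online neighbours, lost.
No further seizures.

no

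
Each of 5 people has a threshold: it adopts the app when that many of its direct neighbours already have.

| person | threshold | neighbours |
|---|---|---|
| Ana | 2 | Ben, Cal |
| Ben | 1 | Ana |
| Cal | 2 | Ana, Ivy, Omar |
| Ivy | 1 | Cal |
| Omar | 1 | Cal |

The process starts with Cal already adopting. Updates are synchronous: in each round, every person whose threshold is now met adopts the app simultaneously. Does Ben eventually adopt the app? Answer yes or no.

no

Round 1 — Cal adopts the app (initial).
Round 2 — checking thresholds:
  Ana: 1 of 2 neighbours < 2, holds.
  Ivy: 1 of 1 neighbours ≥ 1, adopts the app.
  Omar: 1 of 1 neighbours ≥ 1, adopts the app.
Round 3 — no new adoptions; cascade stops.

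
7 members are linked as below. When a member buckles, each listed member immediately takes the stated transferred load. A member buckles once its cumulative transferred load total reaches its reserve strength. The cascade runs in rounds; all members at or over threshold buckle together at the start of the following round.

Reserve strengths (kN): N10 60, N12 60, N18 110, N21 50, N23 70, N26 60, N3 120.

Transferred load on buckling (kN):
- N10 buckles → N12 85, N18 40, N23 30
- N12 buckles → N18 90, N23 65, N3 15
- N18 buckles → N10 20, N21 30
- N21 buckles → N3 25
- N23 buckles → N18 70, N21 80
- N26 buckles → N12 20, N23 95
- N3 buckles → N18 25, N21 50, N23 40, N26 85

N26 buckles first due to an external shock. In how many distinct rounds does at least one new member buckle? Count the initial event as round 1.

3

Round 1 — N26 buckles (initial).
  N12: +20 → 20 < 60
  N23: +95 → 95 ≥ 70
Round 2 — N23 buckles.
  N18: +70 → 70 < 110
  N21: +80 → 80 ≥ 50
Round 3 — N21 buckles.
  N3: +25 → 25 < 120
No further bucklings.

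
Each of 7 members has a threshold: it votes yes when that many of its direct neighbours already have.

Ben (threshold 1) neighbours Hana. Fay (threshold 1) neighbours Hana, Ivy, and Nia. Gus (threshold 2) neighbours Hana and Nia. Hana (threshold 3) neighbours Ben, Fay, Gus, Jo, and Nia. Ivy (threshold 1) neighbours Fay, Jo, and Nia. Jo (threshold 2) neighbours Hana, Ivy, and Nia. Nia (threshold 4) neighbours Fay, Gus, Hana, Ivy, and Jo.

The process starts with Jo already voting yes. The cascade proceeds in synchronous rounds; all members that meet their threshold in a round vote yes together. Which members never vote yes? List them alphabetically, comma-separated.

Round 1 — Jo votes yes (initial).
Round 2 — checking thresholds:
  Hana: 1 of 5 neighbours < 3, not yet.
  Ivy: 1 of 3 neighbours ≥ 1, votes yes.
  Nia: 1 of 5 neighbours < 4, not yet.
Round 3 — checking thresholds:
  Fay: 1 of 3 neighbours ≥ 1, votes yes.
  Hana: 1 of 5 neighbours < 3, not yet.
  Nia: 2 of 5 neighbours < 4, not yet.
Round 4 — no new yes votes; cascade stops.

Ben, Gus, Hana, Nia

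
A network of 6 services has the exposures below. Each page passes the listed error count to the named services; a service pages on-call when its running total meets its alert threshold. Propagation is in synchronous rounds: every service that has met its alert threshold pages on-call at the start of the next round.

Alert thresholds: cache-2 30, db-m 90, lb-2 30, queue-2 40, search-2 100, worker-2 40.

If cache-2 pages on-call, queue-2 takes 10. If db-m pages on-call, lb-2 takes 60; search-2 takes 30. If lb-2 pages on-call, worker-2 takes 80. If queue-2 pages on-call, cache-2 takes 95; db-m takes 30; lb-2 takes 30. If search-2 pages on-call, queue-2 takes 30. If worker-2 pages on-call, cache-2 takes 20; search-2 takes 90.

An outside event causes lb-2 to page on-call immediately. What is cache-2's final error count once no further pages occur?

20

Round 1 — lb-2 pages on-call (initial).
  worker-2: +80 → 80 ≥ 40
Round 2 — worker-2 pages on-call.
  cache-2: +20 → 20 < 30
  search-2: +90 → 90 < 100
No further pages.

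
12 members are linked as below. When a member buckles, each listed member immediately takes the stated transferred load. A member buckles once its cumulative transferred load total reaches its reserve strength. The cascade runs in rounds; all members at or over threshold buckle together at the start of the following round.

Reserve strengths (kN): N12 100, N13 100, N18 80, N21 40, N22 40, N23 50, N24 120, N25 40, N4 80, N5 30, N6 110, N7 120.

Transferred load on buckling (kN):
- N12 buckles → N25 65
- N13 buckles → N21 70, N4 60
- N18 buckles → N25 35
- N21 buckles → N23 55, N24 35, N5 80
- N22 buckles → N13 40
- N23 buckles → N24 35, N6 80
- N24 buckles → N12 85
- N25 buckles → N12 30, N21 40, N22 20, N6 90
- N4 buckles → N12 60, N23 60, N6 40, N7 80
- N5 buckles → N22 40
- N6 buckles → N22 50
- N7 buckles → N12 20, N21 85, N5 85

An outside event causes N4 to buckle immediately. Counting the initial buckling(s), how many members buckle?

Round 1 — N4 buckles (initial).
  N12: +60 → 60 < 100
  N23: +60 → 60 ≥ 50
  N6: +40 → 40 < 110
  N7: +80 → 80 < 120
Round 2 — N23 buckles.
  N24: +35 → 35 < 120
  N6: +80 → 120 ≥ 110
Round 3 — N6 buckles.
  N22: +50 → 50 ≥ 40
Round 4 — N22 buckles.
  N13: +40 → 40 < 100
No further bucklings.

4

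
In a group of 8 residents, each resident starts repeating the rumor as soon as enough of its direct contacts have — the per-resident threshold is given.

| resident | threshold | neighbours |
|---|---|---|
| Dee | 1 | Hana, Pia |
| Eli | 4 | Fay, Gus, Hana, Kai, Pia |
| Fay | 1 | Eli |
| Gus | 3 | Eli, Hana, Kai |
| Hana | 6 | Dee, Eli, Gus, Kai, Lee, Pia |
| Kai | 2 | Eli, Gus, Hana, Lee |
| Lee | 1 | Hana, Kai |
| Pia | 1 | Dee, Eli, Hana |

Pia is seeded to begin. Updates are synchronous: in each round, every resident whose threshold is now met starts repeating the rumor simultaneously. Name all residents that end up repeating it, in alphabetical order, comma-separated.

Dee, Pia

Round 1 — Pia starts repeating the rumor (initial).
Round 2 — checking thresholds:
  Dee: 1 of 2 neighbours ≥ 1, starts repeating the rumor.
  Eli: 1 of 5 neighbours < 4, below threshold.
  Hana: 1 of 6 neighbours < 6, below threshold.
Round 3 — no new spreads; cascade stops.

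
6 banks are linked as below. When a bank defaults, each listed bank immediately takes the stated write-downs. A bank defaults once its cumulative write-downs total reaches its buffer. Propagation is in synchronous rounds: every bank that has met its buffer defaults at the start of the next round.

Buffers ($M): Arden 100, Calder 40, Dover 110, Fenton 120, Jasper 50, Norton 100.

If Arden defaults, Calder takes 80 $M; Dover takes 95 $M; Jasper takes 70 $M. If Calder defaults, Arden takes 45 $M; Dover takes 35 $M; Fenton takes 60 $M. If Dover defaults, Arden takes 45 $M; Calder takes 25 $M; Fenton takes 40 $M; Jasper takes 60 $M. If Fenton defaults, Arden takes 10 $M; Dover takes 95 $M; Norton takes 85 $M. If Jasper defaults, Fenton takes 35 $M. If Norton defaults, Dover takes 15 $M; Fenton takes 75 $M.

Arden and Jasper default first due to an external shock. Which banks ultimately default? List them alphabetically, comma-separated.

Arden, Calder, Dover, Fenton, Jasper

Round 1 — Arden, Jasper default (initial).
  Calder: +80 → 80 ≥ 40
  Dover: +95 → 95 < 110
  Fenton: +35 → 35 < 120
Round 2 — Calder defaults.
  Dover: +35 → 130 ≥ 110
  Fenton: +60 → 95 < 120
Round 3 — Dover defaults.
  Fenton: +40 → 135 ≥ 120
Round 4 — Fenton defaults.
  Norton: +85 → 85 < 100
No further defaults.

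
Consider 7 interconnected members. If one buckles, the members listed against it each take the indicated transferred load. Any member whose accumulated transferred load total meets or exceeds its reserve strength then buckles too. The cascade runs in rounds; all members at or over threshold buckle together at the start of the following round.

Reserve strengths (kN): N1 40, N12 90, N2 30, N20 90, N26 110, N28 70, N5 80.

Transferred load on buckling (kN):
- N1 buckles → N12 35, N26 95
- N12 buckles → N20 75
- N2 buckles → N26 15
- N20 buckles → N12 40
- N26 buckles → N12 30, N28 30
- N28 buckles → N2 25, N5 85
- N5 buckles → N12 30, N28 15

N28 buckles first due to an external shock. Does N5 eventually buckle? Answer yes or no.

yes

Round 1 — N28 buckles (initial).
  N2: +25 → 25 < 30
  N5: +85 → 85 ≥ 80
Round 2 — N5 buckles.
  N12: +30 → 30 < 90
No further bucklings.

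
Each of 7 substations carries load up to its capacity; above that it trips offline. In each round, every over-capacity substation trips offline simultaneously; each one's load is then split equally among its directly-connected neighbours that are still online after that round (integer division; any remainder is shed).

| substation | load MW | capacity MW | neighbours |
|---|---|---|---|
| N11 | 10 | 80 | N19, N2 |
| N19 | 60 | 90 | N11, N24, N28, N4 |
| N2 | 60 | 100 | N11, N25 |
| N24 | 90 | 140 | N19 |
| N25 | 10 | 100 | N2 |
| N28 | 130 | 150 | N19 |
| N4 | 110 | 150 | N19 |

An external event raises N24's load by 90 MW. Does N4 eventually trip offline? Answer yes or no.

Round 1 — N24 at 180 > 140. N24 trips offline.
  N24 sheds 180 MW to N19: 180 each.
    N19: 60+180 = 240 > 90
Round 2 — N19 trips offline.
  N19 sheds 240 MW to N11, N28, N4: 80 each.
    N11: 10+80 = 90 > 80
    N28: 130+80 = 210 > 150
    N4: 110+80 = 190 > 150
Round 3 — N11, N28, N4 trip offline.
  N11 sheds 90 MW to N2: 90 each.
    N2: 60+90 = 150 > 100
  N28 sheds 210 MW: no online neighbours, lost.
  N4 sheds 190 MW: no online neighbours, lost.
Round 4 — N2 trips offline.
  N2 sheds 150 MW to N25: 150 each.
    N25: 10+150 = 160 > 100
Round 5 — N25 trips offline.
  N25 sheds 160 MW: no online neighbours, lost.
No further trips.

yes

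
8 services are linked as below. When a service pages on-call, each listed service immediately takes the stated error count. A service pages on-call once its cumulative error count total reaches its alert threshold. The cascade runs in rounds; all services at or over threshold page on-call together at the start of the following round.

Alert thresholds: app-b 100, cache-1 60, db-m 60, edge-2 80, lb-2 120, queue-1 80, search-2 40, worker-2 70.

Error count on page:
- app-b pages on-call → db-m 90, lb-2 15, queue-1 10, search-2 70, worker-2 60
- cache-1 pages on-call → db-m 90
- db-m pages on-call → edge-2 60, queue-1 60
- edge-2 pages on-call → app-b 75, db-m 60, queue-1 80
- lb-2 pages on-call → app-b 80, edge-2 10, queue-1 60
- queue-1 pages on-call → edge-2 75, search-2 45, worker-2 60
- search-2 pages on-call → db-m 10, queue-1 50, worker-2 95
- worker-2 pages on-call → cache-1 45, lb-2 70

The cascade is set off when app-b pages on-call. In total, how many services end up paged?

Round 1 — app-b pages on-call (initial).
  db-m: +90 → 90 ≥ 60
  lb-2: +15 → 15 < 120
  queue-1: +10 → 10 < 80
  search-2: +70 → 70 ≥ 40
  worker-2: +60 → 60 < 70
Round 2 — db-m, search-2 page on-call.
  edge-2: +60 → 60 < 80
  queue-1: +60+50 → 120 ≥ 80
  worker-2: +95 → 155 ≥ 70
Round 3 — queue-1, worker-2 page on-call.
  cache-1: +45 → 45 < 60
  edge-2: +75 → 135 ≥ 80
  lb-2: +70 → 85 < 120
Round 4 — edge-2 pages on-call.
No further pages.

6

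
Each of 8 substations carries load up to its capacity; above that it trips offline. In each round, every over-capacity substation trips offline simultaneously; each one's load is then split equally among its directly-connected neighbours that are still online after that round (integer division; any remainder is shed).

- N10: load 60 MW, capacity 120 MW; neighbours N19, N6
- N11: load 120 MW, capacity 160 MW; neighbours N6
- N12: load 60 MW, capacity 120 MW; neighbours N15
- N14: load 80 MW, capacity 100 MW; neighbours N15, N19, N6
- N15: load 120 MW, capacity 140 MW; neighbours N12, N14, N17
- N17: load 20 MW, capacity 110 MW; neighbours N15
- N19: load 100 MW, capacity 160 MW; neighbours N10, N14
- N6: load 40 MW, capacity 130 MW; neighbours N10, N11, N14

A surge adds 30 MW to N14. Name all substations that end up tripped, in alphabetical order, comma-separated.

Round 1 — N14 at 110 > 100. N14 trips offline.
  N14 sheds 110 MW to N15, N19, N6: 36 each (2 lost).
    N15: 120+36 = 156 > 140
    N19: 100+36 = 136 ≤ 160
    N6: 40+36 = 76 ≤ 130
Round 2 — N15 trips offline.
  N15 sheds 156 MW to N12, N17: 78 each.
    N12: 60+78 = 138 > 120
    N17: 20+78 = 98 ≤ 110
Round 3 — N12 trips offline.
  N12 sheds 138 MW: no online neighbours, lost.
No further trips.

N12, N14, N15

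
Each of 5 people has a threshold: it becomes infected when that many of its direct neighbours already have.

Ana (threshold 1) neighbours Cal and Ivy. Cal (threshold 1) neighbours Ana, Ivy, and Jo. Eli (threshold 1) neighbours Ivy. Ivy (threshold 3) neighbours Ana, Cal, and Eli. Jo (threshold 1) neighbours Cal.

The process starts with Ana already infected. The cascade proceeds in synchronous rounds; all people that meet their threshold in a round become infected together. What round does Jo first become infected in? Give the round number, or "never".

Round 1 — Ana becomes infected (initial).
Round 2 — checking thresholds:
  Cal: 1 of 3 neighbours ≥ 1, becomes infected.
  Ivy: 1 of 3 neighbours < 3, below threshold.
Round 3 — checking thresholds:
  Ivy: 2 of 3 neighbours < 3, below threshold.
  Jo: 1 of 1 neighbours ≥ 1, becomes infected.
Round 4 — no new infections; cascade stops.

3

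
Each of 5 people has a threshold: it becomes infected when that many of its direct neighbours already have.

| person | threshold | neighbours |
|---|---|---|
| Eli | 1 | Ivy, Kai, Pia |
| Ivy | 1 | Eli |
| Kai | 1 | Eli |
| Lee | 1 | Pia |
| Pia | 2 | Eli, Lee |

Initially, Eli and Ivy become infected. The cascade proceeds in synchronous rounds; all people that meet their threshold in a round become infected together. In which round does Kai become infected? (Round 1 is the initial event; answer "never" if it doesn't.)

Round 1 — Eli, Ivy become infected (initial).
Round 2 — checking thresholds:
  Kai: 1 of 1 neighbours ≥ 1, becomes infected.
  Pia: 1 of 2 neighbours < 2, holds.
Round 3 — no new infections; cascade stops.

2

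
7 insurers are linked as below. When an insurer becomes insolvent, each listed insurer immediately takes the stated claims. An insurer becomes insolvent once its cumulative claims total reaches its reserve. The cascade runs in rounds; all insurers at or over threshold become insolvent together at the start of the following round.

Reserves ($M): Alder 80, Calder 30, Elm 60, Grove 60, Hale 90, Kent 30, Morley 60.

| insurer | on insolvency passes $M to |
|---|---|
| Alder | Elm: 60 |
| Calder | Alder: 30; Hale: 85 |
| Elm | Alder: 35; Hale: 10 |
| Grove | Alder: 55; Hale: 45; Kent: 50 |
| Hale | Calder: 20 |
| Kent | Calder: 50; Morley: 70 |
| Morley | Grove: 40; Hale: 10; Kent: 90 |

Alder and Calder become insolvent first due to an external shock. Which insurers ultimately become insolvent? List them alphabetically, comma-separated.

Alder, Calder, Elm, Hale

Round 1 — Alder, Calder become insolvent (initial).
  Elm: +60 → 60 ≥ 60
  Hale: +85 → 85 < 90
Round 2 — Elm becomes insolvent.
  Hale: +10 → 95 ≥ 90
Round 3 — Hale becomes insolvent.
No further insolvencies.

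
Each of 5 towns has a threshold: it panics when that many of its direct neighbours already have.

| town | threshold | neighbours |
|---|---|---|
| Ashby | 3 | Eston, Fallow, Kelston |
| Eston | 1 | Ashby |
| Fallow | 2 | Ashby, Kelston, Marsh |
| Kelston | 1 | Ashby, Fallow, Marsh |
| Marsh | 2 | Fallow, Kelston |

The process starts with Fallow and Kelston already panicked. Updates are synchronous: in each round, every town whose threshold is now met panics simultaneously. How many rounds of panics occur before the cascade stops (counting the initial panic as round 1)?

2

Round 1 — Fallow, Kelston panic (initial).
Round 2 — checking thresholds:
  Ashby: 2 of 3 neighbours < 3, not yet.
  Marsh: 2 of 2 neighbours ≥ 2, panics.
Round 3 — no new panics; cascade stops.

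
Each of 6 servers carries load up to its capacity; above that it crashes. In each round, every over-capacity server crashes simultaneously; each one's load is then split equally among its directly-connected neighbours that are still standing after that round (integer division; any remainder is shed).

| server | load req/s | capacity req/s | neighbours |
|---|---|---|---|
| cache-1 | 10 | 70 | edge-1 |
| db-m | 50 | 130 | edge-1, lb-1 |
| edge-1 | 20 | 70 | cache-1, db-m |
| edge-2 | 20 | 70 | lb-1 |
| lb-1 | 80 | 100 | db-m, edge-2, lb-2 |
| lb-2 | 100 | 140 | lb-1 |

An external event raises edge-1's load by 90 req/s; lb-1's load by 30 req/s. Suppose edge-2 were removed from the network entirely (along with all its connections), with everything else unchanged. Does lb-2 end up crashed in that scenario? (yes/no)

With edge-2 removed:
Round 1 — edge-1 at 110 > 70; lb-1 at 110 > 100. edge-1, lb-1 crash.
  edge-1 sheds 110 req/s to cache-1, db-m: 55 each.
    cache-1: 10+55 = 65 ≤ 70
    db-m: 50+55 = 105 ≤ 130
  lb-1 sheds 110 req/s to db-m, lb-2: 55 each.
    db-m: 105+55 = 160 > 130
    lb-2: 100+55 = 155 > 140
Round 2 — db-m, lb-2 crash.
  db-m sheds 160 req/s: no online neighbours, lost.
  lb-2 sheds 155 req/s: no online neighbours, lost.
No further crashes.

yes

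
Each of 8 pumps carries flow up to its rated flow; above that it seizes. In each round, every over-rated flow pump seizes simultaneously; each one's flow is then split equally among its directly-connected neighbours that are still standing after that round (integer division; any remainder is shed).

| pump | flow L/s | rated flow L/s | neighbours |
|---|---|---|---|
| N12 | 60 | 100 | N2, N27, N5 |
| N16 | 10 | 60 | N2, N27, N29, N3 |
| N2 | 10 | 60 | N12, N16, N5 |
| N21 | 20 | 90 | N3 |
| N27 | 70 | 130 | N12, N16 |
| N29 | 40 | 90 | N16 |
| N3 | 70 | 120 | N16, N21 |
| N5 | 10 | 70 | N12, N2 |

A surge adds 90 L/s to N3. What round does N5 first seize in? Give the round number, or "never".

never

Round 1 — N3 at 160 > 120. N3 seizes.
  N3 sheds 160 L/s to N16, N21: 80 each.
    N16: 10+80 = 90 > 60
    N21: 20+80 = 100 > 90
Round 2 — N16, N21 seize.
  N16 sheds 90 L/s to N2, N27, N29: 30 each.
    N2: 10+30 = 40 ≤ 60
    N27: 70+30 = 100 ≤ 130
    N29: 40+30 = 70 ≤ 90
  N21 sheds 100 L/s: no online neighbours, lost.
No further seizures.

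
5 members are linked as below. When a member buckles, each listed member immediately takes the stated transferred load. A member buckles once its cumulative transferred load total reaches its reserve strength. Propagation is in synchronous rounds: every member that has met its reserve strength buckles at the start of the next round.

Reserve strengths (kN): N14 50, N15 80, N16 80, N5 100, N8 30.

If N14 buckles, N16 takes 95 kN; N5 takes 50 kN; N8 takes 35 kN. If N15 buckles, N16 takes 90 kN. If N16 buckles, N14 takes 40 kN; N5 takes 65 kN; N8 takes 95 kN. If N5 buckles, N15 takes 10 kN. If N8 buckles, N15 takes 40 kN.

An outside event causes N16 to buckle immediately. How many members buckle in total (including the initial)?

Round 1 — N16 buckles (initial).
  N14: +40 → 40 < 50
  N5: +65 → 65 < 100
  N8: +95 → 95 ≥ 30
Round 2 — N8 buckles.
  N15: +40 → 40 < 80
No further bucklings.

2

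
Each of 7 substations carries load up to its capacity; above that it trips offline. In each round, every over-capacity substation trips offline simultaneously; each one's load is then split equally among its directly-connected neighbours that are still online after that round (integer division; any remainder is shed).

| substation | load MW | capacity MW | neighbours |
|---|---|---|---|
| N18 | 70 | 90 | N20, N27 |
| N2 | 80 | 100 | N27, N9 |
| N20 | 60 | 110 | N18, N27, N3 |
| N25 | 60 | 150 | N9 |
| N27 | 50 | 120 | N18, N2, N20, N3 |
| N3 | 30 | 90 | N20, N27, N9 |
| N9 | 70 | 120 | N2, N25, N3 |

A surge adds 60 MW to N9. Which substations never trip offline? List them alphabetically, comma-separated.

N25

Round 1 — N9 at 130 > 120. N9 trips offline.
  N9 sheds 130 MW to N2, N25, N3: 43 each (1 lost).
    N2: 80+43 = 123 > 100
    N25: 60+43 = 103 ≤ 150
    N3: 30+43 = 73 ≤ 90
Round 2 — N2 trips offline.
  N2 sheds 123 MW to N27: 123 each.
    N27: 50+123 = 173 > 120
Round 3 — N27 trips offline.
  N27 sheds 173 MW to N18, N20, N3: 57 each (2 lost).
    N18: 70+57 = 127 > 90
    N20: 60+57 = 117 > 110
    N3: 73+57 = 130 > 90
Round 4 — N18, N20, N3 trip offline.
  N18 sheds 127 MW: no online neighbours, lost.
  N20 sheds 117 MW: no online neighbours, lost.
  N3 sheds 130 MW: no online neighbours, lost.
No further trips.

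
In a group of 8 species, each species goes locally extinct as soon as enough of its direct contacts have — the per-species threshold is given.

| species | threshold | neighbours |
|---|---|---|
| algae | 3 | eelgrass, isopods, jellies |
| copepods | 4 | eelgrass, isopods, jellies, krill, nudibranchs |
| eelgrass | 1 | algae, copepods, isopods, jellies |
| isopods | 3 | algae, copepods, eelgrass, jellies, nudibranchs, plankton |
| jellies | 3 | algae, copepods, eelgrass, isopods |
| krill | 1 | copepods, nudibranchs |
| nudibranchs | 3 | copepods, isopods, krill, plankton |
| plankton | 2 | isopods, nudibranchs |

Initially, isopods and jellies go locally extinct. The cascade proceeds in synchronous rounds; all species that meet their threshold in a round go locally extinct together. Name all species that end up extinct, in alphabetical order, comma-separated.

algae, eelgrass, isopods, jellies

Round 1 — isopods, jellies go locally extinct (initial).
Round 2 — checking thresholds:
  algae: 2 of 3 neighbours < 3, below threshold.
  copepods: 2 of 5 neighbours < 4, below threshold.
  eelgrass: 2 of 4 neighbours ≥ 1, goes locally extinct.
  nudibranchs: 1 of 4 neighbours < 3, below threshold.
  plankton: 1 of 2 neighbours < 2, below threshold.
Round 3 — checking thresholds:
  algae: 3 of 3 neighbours ≥ 3, goes locally extinct.
  copepods: 3 of 5 neighbours < 4, below threshold.
  nudibranchs: 1 of 4 neighbours < 3, below threshold.
  plankton: 1 of 2 neighbours < 2, below threshold.
Round 4 — no new extinctions; cascade stops.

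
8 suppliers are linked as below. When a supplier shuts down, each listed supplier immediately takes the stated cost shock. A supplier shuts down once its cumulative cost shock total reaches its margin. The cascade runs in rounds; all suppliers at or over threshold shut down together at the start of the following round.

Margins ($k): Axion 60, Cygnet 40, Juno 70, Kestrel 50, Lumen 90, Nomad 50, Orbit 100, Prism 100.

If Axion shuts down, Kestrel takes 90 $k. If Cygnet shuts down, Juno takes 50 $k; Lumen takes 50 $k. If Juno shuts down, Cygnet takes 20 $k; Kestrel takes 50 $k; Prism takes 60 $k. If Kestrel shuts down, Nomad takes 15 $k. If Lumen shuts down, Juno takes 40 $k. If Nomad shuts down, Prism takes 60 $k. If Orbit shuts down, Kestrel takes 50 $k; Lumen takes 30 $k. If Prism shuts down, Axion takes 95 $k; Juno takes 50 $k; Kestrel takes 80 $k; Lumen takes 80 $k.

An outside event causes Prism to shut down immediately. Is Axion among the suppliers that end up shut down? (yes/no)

Round 1 — Prism shuts down (initial).
  Axion: +95 → 95 ≥ 60
  Juno: +50 → 50 < 70
  Kestrel: +80 → 80 ≥ 50
  Lumen: +80 → 80 < 90
Round 2 — Axion, Kestrel shut down.
  Nomad: +15 → 15 < 50
No further shutdowns.

yes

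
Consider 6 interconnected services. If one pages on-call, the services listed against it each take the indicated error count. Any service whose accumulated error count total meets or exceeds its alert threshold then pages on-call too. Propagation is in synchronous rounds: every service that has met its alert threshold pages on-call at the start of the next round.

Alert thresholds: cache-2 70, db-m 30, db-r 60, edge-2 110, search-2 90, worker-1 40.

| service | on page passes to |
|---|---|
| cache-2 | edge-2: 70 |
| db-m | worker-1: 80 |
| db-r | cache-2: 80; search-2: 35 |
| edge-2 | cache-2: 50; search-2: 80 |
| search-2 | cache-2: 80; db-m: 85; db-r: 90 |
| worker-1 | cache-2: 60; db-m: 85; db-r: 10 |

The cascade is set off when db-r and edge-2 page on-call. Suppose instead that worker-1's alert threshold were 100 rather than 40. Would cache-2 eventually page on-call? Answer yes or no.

yes

With worker-1's alert threshold at 100:
Round 1 — db-r, edge-2 page on-call (initial).
  cache-2: +80+50 → 130 ≥ 70
  search-2: +35+80 → 115 ≥ 90
Round 2 — cache-2, search-2 page on-call.
  db-m: +85 → 85 ≥ 30
Round 3 — db-m pages on-call.
  worker-1: +80 → 80 < 100
No further pages.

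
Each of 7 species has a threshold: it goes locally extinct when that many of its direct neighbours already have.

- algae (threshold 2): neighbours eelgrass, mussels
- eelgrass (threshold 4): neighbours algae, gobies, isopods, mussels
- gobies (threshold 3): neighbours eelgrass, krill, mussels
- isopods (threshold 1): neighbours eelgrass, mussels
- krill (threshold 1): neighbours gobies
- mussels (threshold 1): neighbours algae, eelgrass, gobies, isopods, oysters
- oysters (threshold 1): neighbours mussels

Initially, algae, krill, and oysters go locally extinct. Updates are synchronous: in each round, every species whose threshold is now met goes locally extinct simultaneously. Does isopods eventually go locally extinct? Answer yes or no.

yes

Round 1 — algae, krill, oysters go locally extinct (initial).
Round 2 — checking thresholds:
  eelgrass: 1 of 4 neighbours < 4, below threshold.
  gobies: 1 of 3 neighbours < 3, below threshold.
  mussels: 2 of 5 neighbours ≥ 1, goes locally extinct.
Round 3 — checking thresholds:
  eelgrass: 2 of 4 neighbours < 4, below threshold.
  gobies: 2 of 3 neighbours < 3, below threshold.
  isopods: 1 of 2 neighbours ≥ 1, goes locally extinct.
Round 4 — no new extinctions; cascade stops.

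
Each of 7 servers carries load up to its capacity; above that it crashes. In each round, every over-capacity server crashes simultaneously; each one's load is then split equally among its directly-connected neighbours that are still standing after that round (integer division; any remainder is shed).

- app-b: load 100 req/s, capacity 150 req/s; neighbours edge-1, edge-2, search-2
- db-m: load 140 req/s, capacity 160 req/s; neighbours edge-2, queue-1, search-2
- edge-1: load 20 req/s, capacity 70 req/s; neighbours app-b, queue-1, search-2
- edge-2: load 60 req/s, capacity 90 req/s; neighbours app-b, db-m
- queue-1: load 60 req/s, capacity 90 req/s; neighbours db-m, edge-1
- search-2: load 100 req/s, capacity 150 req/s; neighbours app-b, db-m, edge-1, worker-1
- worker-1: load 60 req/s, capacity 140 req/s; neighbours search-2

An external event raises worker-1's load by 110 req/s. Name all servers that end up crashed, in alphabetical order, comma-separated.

Round 1 — worker-1 at 170 > 140. worker-1 crashes.
  worker-1 sheds 170 req/s to search-2: 170 each.
    search-2: 100+170 = 270 > 150
Round 2 — search-2 crashes.
  search-2 sheds 270 req/s to app-b, db-m, edge-1: 90 each.
    app-b: 100+90 = 190 > 150
    db-m: 140+90 = 230 > 160
    edge-1: 20+90 = 110 > 70
Round 3 — app-b, db-m, edge-1 crash.
  app-b sheds 190 req/s to edge-2: 190 each.
    edge-2: 60+190 = 250 > 90
  db-m sheds 230 req/s to edge-2, queue-1: 115 each.
    edge-2: 250+115 = 365 > 90
    queue-1: 60+115 = 175 > 90
  edge-1 sheds 110 req/s to queue-1: 110 each.
    queue-1: 175+110 = 285 > 90
Round 4 — edge-2, queue-1 crash.
  edge-2 sheds 365 req/s: no online neighbours, lost.
  queue-1 sheds 285 req/s: no online neighbours, lost.
No further crashes.

app-b, db-m, edge-1, edge-2, queue-1, search-2, worker-1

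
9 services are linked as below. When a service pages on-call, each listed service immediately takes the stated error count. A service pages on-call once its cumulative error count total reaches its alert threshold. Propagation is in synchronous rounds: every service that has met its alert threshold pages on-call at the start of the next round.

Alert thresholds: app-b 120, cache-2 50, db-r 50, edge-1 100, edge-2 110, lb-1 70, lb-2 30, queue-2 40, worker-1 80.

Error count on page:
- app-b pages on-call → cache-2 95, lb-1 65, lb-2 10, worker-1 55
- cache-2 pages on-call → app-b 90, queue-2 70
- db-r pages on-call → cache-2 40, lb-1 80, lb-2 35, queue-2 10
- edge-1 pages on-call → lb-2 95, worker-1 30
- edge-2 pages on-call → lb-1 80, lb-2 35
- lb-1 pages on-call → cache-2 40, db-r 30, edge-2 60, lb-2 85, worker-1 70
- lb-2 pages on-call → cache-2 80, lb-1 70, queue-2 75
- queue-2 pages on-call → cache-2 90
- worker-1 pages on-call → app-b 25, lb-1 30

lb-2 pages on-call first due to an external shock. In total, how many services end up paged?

4

Round 1 — lb-2 pages on-call (initial).
  cache-2: +80 → 80 ≥ 50
  lb-1: +70 → 70 ≥ 70
  queue-2: +75 → 75 ≥ 40
Round 2 — cache-2, lb-1, queue-2 page on-call.
  app-b: +90 → 90 < 120
  db-r: +30 → 30 < 50
  edge-2: +60 → 60 < 110
  worker-1: +70 → 70 < 80
No further pages.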